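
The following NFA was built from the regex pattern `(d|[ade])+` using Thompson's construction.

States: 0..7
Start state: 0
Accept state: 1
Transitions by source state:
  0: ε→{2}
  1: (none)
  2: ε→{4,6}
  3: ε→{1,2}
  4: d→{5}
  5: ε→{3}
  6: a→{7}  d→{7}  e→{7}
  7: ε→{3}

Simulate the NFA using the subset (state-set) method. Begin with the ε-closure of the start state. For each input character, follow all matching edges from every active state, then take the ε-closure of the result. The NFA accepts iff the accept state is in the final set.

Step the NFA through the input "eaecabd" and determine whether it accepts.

start: ε-closure({0}) = {0,2,4,6}
'e' @ 1: {1,2,3,4,6,7}  (accept∈set)
'a' @ 2: {1,2,3,4,6,7}  (accept∈set)
'e' @ 3: {1,2,3,4,6,7}  (accept∈set)
'c' @ 4: {}  — no active states
rest 'abd' ignored (set empty)
after full input: {}  (accept=1 not in)

Answer: REJECT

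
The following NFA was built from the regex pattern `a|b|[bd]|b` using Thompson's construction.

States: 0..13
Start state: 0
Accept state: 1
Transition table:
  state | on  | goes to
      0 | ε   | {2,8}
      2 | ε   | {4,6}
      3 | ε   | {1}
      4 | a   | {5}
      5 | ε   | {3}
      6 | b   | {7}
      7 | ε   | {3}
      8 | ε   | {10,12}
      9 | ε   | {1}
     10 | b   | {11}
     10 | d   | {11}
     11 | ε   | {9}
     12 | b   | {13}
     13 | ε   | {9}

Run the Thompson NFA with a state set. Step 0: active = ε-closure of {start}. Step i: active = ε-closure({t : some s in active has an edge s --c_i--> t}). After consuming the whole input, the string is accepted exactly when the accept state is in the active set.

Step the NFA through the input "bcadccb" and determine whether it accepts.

Answer: REJECT

Trace:
initial (ε-close {0}): {0,2,4,6,8,10,12}
'b' @ 1: {1,3,7,9,11,13}  (accept∈set)
'c' @ 2: {}  — no active states
rest 'adccb' ignored (set empty)
final: {}; accept 1 not in set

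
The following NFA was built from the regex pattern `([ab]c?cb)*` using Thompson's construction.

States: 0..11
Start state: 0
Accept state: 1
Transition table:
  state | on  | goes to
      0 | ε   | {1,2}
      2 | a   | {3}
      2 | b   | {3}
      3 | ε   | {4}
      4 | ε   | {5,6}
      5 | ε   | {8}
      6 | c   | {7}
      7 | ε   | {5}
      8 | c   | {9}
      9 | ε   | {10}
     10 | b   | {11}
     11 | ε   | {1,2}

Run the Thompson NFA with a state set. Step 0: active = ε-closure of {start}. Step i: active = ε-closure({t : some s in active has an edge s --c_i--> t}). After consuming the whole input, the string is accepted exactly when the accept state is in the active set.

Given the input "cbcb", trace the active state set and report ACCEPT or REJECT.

Answer: REJECT

Steps:
initial (ε-close {0}): {0,1,2}
'c' @ 1: {}  — no active states
rest 'bcb' ignored (set empty)
end set {} — state 1 not in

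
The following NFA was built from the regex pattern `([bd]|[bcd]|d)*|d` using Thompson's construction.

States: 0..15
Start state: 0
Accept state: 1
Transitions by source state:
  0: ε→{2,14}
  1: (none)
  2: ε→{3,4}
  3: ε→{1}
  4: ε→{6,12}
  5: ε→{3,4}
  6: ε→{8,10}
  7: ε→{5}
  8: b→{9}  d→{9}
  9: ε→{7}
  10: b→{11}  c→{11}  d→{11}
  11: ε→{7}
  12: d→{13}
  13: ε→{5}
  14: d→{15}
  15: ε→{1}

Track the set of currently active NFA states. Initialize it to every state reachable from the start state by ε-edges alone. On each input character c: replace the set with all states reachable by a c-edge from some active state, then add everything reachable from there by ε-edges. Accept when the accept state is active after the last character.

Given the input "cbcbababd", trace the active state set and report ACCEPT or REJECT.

start: ε-closure({0}) = {0,1,2,3,4,6,8,10,12,14}
'c' @ 1: {1,3,4,5,6,7,8,10,11,12}  (accept∈set)
'b' @ 2: {1,3,4,5,6,7,8,9,10,11,12}  (accept∈set)
'c' @ 3: {1,3,4,5,6,7,8,10,11,12}  (accept∈set)
'b' @ 4: {1,3,4,5,6,7,8,9,10,11,12}  (accept∈set)
'a' @ 5: {}  — state set empty
rest 'babd' ignored (set empty)
after full input: {}  (accept=1 not in)

Answer: REJECT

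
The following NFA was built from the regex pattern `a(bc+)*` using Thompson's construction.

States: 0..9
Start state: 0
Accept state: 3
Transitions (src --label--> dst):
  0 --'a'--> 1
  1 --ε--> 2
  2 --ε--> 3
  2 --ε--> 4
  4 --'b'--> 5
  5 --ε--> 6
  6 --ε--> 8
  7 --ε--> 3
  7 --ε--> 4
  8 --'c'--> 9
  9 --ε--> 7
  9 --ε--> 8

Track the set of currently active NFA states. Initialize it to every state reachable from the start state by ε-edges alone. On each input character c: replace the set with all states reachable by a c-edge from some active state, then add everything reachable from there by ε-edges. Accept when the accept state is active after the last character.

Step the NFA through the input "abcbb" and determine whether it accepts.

Answer: REJECT

Trace:
initial (ε-close {0}): {0}
'a' @ 1: {1,2,3,4}  [accepting]
'b' @ 2: {5,6,8}
'c' @ 3: {3,4,7,8,9}  [accepting]
'b' @ 4: {5,6,8}
'b' @ 5: {}  — state set empty
end set {} — state 3 not in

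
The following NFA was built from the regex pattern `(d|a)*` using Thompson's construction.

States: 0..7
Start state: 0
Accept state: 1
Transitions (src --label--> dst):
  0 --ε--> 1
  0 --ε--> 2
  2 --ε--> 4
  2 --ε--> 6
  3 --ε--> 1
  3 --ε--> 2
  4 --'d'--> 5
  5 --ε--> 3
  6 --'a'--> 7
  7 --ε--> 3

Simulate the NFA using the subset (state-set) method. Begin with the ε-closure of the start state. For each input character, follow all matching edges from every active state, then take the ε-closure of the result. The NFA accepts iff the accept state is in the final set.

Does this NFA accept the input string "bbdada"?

Answer: REJECT

Derivation:
initial (ε-close {0}): {0,1,2,4,6}
'b' @ 1: {}  — dead — no transitions
rest 'bdada' ignored (set empty)
final: {}; accept 1 not in set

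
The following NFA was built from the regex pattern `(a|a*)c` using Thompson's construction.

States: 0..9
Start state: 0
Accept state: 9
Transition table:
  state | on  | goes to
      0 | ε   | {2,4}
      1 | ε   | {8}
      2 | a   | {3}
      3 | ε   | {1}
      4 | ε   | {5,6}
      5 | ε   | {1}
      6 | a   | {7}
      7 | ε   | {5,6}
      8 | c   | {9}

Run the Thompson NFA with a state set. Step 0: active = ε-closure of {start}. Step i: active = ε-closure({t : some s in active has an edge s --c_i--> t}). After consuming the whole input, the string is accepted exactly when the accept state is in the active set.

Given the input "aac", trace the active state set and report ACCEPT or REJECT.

Answer: ACCEPT

Steps:
S₀ = ε-closure({0}) = {0,1,2,4,5,6,8}
'a' @ 1: {1,3,5,6,7,8}
'a' @ 2: {1,5,6,7,8}
'c' @ 3: {9}  [accepting]
final: {9}; accept 9 in set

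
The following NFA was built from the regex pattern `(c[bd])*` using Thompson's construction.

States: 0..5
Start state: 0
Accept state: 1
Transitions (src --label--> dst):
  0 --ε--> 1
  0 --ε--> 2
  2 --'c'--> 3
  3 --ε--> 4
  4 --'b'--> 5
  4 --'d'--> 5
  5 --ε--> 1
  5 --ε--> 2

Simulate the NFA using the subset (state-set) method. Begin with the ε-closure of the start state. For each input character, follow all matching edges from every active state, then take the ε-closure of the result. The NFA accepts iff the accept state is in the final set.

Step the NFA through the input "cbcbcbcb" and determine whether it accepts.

Answer: ACCEPT

Derivation:
start: ε-closure({0}) = {0,1,2}
'c' @ 1: {3,4}
'b' @ 2: {1,2,5}  (accept∈set)
'c' @ 3: {3,4}
'b' @ 4: {1,2,5}  (accept∈set)
'c' @ 5: {3,4}
'b' @ 6: {1,2,5}  (accept∈set)
'c' @ 7: {3,4}
'b' @ 8: {1,2,5}  (accept∈set)
end set {1,2,5} — state 1 in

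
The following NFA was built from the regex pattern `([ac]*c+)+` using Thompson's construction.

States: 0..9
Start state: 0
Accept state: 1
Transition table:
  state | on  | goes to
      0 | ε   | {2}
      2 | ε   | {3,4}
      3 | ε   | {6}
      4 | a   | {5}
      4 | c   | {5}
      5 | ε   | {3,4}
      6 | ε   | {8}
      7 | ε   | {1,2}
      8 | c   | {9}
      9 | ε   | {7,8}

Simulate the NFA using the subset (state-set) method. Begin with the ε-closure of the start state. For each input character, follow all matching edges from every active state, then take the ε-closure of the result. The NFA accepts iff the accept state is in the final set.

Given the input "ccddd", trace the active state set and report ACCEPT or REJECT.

start: ε-closure({0}) = {0,2,3,4,6,8}
'c' @ 1: {1,2,3,4,5,6,7,8,9}  ✓accept
'c' @ 2: {1,2,3,4,5,6,7,8,9}  ✓accept
'd' @ 3: {}  — state set empty
rest 'dd' ignored (set empty)
final: {}; accept 1 not in set

Answer: REJECT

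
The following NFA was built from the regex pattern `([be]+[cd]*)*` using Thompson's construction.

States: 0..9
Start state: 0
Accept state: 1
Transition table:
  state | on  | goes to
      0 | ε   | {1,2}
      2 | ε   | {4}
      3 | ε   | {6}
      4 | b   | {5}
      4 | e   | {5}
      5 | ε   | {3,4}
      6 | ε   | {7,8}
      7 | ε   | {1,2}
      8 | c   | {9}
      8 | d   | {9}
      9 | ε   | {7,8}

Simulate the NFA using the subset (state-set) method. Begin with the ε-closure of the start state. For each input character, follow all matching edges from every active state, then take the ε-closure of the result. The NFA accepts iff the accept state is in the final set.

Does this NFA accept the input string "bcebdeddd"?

initial (ε-close {0}): {0,1,2,4}
'b' @ 1: {1,2,3,4,5,6,7,8}  (accept∈set)
'c' @ 2: {1,2,4,7,8,9}  (accept∈set)
'e' @ 3: {1,2,3,4,5,6,7,8}  (accept∈set)
'b' @ 4: {1,2,3,4,5,6,7,8}  (accept∈set)
'd' @ 5: {1,2,4,7,8,9}  (accept∈set)
'e' @ 6: {1,2,3,4,5,6,7,8}  (accept∈set)
'd' @ 7: {1,2,4,7,8,9}  (accept∈set)
'd' @ 8: {1,2,4,7,8,9}  (accept∈set)
'd' @ 9: {1,2,4,7,8,9}  (accept∈set)
final: {1,2,4,7,8,9}; accept 1 in set

Answer: ACCEPT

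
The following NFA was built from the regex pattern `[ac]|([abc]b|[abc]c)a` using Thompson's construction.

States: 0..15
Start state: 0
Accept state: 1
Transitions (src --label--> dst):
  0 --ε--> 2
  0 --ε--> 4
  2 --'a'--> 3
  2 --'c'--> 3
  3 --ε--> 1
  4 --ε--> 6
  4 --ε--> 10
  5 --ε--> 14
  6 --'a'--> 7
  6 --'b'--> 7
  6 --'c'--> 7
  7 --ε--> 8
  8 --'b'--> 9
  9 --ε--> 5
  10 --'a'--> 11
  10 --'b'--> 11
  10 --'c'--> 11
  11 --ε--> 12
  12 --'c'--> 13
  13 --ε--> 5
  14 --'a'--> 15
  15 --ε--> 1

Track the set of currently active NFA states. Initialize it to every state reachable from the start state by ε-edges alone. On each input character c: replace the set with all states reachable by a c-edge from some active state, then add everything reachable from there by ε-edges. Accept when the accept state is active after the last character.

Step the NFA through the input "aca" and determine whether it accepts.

initial (ε-close {0}): {0,2,4,6,10}
'a' @ 1: {1,3,7,8,11,12}  ✓accept
'c' @ 2: {5,13,14}
'a' @ 3: {1,15}  ✓accept
final: {1,15}; accept 1 in set

Answer: ACCEPT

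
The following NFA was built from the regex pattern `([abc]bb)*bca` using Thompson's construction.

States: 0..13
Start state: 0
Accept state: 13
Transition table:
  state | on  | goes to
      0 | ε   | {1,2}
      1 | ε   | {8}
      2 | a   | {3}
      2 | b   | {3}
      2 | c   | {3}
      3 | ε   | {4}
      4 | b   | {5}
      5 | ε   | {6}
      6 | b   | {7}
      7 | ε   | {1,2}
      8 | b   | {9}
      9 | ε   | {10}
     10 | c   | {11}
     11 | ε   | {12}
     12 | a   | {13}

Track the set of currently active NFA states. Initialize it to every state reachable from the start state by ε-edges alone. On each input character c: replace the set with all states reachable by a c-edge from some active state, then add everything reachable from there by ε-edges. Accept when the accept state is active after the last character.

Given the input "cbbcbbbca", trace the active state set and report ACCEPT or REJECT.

S₀ = ε-closure({0}) = {0,1,2,8}
'c' @ 1: {3,4}
'b' @ 2: {5,6}
'b' @ 3: {1,2,7,8}
'c' @ 4: {3,4}
'b' @ 5: {5,6}
'b' @ 6: {1,2,7,8}
'b' @ 7: {3,4,9,10}
'c' @ 8: {11,12}
'a' @ 9: {13}  [accepting]
final: {13}; accept 13 in set

Answer: ACCEPT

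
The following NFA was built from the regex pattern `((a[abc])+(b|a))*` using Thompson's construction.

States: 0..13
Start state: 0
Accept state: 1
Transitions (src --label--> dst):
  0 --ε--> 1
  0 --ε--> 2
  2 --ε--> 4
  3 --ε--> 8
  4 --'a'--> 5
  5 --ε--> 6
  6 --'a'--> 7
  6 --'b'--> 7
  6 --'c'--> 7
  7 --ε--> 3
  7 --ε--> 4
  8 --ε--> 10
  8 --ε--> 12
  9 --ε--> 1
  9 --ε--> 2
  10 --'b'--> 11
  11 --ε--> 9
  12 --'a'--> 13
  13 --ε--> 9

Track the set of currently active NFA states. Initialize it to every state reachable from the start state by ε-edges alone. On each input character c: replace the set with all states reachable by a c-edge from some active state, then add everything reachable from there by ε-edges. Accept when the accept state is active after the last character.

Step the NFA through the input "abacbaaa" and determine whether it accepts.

S₀ = ε-closure({0}) = {0,1,2,4}
'a' @ 1: {5,6}
'b' @ 2: {3,4,7,8,10,12}
'a' @ 3: {1,2,4,5,6,9,13}  (accept∈set)
'c' @ 4: {3,4,7,8,10,12}
'b' @ 5: {1,2,4,9,11}  (accept∈set)
'a' @ 6: {5,6}
'a' @ 7: {3,4,7,8,10,12}
'a' @ 8: {1,2,4,5,6,9,13}  (accept∈set)
final: {1,2,4,5,6,9,13}; accept 1 in set

Answer: ACCEPT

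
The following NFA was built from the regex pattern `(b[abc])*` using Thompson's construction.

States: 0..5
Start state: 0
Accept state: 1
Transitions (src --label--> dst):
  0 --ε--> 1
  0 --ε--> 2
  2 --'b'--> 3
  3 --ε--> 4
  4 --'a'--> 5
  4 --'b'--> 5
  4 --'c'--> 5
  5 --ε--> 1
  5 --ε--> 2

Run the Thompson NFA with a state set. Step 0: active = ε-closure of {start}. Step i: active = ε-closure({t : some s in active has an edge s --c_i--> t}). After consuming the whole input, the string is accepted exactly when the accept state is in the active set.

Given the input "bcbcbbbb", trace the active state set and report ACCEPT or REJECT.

initial (ε-close {0}): {0,1,2}
'b' @ 1: {3,4}
'c' @ 2: {1,2,5}  (accept∈set)
'b' @ 3: {3,4}
'c' @ 4: {1,2,5}  (accept∈set)
'b' @ 5: {3,4}
'b' @ 6: {1,2,5}  (accept∈set)
'b' @ 7: {3,4}
'b' @ 8: {1,2,5}  (accept∈set)
after full input: {1,2,5}  (accept=1 in)

Answer: ACCEPT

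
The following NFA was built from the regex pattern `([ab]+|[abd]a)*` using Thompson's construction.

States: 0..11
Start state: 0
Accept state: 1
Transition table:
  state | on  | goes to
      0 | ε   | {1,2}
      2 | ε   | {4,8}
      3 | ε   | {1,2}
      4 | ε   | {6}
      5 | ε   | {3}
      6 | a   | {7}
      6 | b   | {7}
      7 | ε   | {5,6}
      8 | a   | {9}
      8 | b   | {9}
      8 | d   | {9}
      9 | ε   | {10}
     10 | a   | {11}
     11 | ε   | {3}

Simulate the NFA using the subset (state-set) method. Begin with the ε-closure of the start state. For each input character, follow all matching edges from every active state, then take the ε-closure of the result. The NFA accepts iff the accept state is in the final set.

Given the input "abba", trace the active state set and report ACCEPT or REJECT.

S₀ = ε-closure({0}) = {0,1,2,4,6,8}
'a' @ 1: {1,2,3,4,5,6,7,8,9,10}  (accept∈set)
'b' @ 2: {1,2,3,4,5,6,7,8,9,10}  (accept∈set)
'b' @ 3: {1,2,3,4,5,6,7,8,9,10}  (accept∈set)
'a' @ 4: {1,2,3,4,5,6,7,8,9,10,11}  (accept∈set)
after full input: {1,2,3,4,5,6,7,8,9,10,11}  (accept=1 in)

Answer: ACCEPT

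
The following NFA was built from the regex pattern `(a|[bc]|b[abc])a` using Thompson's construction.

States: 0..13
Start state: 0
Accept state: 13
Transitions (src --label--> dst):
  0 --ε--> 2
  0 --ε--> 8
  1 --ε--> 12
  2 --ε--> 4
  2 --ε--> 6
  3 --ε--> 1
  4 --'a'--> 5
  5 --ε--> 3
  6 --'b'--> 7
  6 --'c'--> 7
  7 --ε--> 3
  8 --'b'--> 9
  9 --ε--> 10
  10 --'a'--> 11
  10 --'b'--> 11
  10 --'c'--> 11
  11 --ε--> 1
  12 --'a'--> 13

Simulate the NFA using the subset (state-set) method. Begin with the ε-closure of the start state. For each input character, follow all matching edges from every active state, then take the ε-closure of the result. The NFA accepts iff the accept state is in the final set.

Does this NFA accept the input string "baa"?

initial (ε-close {0}): {0,2,4,6,8}
'b' @ 1: {1,3,7,9,10,12}
'a' @ 2: {1,11,12,13}  [accepting]
'a' @ 3: {13}  [accepting]
end set {13} — state 13 in

Answer: ACCEPT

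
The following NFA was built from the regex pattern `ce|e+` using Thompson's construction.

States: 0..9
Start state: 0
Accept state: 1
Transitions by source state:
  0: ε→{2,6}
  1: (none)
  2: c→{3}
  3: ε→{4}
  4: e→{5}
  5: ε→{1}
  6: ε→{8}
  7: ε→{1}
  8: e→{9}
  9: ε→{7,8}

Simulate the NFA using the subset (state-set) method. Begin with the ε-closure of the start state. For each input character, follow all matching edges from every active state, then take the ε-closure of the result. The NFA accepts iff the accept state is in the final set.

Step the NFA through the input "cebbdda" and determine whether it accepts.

Answer: REJECT

Steps:
S₀ = ε-closure({0}) = {0,2,6,8}
'c' @ 1: {3,4}
'e' @ 2: {1,5}  ✓accept
'b' @ 3: {}  — state set empty
rest 'bdda' ignored (set empty)
after full input: {}  (accept=1 not in)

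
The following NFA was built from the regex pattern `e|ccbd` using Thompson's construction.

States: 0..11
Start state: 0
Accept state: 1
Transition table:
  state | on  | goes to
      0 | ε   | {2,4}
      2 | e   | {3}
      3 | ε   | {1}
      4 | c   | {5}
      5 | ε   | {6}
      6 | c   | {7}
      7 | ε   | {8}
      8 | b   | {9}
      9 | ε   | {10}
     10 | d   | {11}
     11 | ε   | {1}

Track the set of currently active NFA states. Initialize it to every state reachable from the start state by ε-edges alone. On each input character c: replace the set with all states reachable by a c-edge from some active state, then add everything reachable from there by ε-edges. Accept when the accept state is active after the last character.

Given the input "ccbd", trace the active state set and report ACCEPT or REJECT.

S₀ = ε-closure({0}) = {0,2,4}
'c' @ 1: {5,6}
'c' @ 2: {7,8}
'b' @ 3: {9,10}
'd' @ 4: {1,11}  ✓accept
after full input: {1,11}  (accept=1 in)

Answer: ACCEPT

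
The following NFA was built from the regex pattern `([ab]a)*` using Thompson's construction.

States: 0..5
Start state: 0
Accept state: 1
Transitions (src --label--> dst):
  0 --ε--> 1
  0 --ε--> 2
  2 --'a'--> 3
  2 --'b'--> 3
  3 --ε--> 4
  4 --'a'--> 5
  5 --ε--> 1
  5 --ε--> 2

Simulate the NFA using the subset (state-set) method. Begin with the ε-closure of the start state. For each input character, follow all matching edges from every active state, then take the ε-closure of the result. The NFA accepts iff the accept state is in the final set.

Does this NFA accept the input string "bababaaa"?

start: ε-closure({0}) = {0,1,2}
'b' @ 1: {3,4}
'a' @ 2: {1,2,5}  (accept∈set)
'b' @ 3: {3,4}
'a' @ 4: {1,2,5}  (accept∈set)
'b' @ 5: {3,4}
'a' @ 6: {1,2,5}  (accept∈set)
'a' @ 7: {3,4}
'a' @ 8: {1,2,5}  (accept∈set)
end set {1,2,5} — state 1 in

Answer: ACCEPT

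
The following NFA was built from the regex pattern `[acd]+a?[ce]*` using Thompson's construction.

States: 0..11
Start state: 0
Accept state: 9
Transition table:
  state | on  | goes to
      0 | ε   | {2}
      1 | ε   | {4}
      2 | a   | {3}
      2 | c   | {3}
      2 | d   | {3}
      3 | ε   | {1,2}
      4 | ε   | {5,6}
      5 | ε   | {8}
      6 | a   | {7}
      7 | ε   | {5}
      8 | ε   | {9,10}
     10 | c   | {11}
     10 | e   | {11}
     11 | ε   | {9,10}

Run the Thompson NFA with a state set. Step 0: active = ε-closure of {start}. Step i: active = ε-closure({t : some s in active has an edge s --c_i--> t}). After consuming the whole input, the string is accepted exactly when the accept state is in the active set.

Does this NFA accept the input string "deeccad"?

Answer: REJECT

Steps:
S₀ = ε-closure({0}) = {0,2}
'd' @ 1: {1,2,3,4,5,6,8,9,10}  [accepting]
'e' @ 2: {9,10,11}  [accepting]
'e' @ 3: {9,10,11}  [accepting]
'c' @ 4: {9,10,11}  [accepting]
'c' @ 5: {9,10,11}  [accepting]
'a' @ 6: {}  — dead — no transitions
rest 'd' ignored (set empty)
final: {}; accept 9 not in set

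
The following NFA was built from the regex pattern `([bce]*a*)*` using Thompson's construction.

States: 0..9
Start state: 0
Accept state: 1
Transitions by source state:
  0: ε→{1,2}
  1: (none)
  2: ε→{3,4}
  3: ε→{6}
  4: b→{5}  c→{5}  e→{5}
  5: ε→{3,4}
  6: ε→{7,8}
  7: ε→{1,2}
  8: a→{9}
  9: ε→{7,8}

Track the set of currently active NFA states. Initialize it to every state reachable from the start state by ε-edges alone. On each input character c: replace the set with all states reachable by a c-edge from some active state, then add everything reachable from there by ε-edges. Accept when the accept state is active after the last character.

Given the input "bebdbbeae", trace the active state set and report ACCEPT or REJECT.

Answer: REJECT

Steps:
start: ε-closure({0}) = {0,1,2,3,4,6,7,8}
'b' @ 1: {1,2,3,4,5,6,7,8}  [accepting]
'e' @ 2: {1,2,3,4,5,6,7,8}  [accepting]
'b' @ 3: {1,2,3,4,5,6,7,8}  [accepting]
'd' @ 4: {}  — no active states
rest 'bbeae' ignored (set empty)
final: {}; accept 1 not in set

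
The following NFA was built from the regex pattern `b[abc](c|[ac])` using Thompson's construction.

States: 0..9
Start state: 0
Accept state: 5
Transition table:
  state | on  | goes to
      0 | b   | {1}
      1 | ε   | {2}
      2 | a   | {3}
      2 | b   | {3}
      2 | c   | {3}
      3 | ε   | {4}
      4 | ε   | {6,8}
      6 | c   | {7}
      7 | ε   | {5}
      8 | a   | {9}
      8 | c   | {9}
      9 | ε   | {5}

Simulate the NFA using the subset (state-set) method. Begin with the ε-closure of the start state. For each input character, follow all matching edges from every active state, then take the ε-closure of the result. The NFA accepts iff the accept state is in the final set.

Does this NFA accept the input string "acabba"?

initial (ε-close {0}): {0}
'a' @ 1: {}  — no active states
rest 'cabba' ignored (set empty)
after full input: {}  (accept=5 not in)

Answer: REJECT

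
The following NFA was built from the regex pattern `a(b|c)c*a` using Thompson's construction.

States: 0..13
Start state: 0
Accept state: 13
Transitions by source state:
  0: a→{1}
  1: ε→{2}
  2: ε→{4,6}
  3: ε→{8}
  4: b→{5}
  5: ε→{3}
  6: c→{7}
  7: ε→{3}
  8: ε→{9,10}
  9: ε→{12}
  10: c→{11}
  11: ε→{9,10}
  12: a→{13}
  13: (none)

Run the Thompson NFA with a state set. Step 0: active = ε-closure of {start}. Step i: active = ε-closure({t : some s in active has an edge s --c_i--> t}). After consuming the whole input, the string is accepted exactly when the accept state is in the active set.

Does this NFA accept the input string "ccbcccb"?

Answer: REJECT

Steps:
start: ε-closure({0}) = {0}
'c' @ 1: {}  — no active states
rest 'cbcccb' ignored (set empty)
final: {}; accept 13 not in set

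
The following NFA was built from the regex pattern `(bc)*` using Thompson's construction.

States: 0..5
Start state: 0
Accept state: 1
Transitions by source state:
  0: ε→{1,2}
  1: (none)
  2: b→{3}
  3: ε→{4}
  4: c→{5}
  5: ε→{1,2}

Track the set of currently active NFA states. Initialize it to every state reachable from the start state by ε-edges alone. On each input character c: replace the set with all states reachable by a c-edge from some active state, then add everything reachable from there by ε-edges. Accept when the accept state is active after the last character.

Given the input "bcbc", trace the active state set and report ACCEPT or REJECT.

Answer: ACCEPT

Steps:
initial (ε-close {0}): {0,1,2}
'b' @ 1: {3,4}
'c' @ 2: {1,2,5}  (accept∈set)
'b' @ 3: {3,4}
'c' @ 4: {1,2,5}  (accept∈set)
final: {1,2,5}; accept 1 in set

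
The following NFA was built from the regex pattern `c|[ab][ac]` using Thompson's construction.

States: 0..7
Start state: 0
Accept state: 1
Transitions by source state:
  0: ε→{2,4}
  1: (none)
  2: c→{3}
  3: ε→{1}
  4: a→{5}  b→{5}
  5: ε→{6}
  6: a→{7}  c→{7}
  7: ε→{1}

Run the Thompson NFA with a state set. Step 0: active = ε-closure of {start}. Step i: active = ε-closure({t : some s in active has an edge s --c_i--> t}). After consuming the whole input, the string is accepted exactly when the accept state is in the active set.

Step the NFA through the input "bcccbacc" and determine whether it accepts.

Answer: REJECT

Trace:
S₀ = ε-closure({0}) = {0,2,4}
'b' @ 1: {5,6}
'c' @ 2: {1,7}  (accept∈set)
'c' @ 3: {}  — state set empty
rest 'cbacc' ignored (set empty)
final: {}; accept 1 not in set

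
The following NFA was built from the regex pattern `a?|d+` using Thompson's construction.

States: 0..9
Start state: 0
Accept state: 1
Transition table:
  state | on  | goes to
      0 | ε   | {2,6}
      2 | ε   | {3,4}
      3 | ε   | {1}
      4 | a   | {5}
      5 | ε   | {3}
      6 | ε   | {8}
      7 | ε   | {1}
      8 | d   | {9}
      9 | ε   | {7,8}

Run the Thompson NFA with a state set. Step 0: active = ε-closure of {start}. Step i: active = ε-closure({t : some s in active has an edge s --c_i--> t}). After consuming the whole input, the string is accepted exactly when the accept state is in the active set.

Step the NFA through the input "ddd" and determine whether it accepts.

Answer: ACCEPT

Derivation:
initial (ε-close {0}): {0,1,2,3,4,6,8}
'd' @ 1: {1,7,8,9}  (accept∈set)
'd' @ 2: {1,7,8,9}  (accept∈set)
'd' @ 3: {1,7,8,9}  (accept∈set)
final: {1,7,8,9}; accept 1 in set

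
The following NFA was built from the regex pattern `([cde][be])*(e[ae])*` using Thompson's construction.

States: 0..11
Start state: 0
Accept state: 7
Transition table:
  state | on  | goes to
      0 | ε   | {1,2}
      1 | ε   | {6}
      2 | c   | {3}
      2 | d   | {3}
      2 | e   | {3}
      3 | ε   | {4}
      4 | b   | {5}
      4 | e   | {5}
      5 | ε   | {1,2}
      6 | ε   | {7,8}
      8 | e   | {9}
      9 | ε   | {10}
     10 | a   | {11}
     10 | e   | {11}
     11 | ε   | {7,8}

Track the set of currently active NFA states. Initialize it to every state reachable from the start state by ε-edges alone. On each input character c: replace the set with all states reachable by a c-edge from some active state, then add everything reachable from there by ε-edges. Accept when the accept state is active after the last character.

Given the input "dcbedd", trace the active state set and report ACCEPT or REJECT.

initial (ε-close {0}): {0,1,2,6,7,8}
'd' @ 1: {3,4}
'c' @ 2: {}  — dead — no transitions
rest 'bedd' ignored (set empty)
after full input: {}  (accept=7 not in)

Answer: REJECT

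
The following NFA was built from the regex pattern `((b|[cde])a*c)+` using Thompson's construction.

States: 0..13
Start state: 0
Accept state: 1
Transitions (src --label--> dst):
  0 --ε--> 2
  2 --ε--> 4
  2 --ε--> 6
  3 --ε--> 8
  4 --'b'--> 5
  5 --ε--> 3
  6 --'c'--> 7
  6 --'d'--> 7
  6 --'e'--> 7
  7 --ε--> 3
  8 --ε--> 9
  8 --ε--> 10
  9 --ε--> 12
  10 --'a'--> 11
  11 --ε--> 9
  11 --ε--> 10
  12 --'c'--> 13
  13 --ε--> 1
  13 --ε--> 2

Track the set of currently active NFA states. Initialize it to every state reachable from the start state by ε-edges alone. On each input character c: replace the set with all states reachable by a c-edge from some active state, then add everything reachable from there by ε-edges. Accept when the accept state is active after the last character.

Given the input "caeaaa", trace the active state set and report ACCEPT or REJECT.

Answer: REJECT

Derivation:
S₀ = ε-closure({0}) = {0,2,4,6}
'c' @ 1: {3,7,8,9,10,12}
'a' @ 2: {9,10,11,12}
'e' @ 3: {}  — no active states
rest 'aaa' ignored (set empty)
final: {}; accept 1 not in set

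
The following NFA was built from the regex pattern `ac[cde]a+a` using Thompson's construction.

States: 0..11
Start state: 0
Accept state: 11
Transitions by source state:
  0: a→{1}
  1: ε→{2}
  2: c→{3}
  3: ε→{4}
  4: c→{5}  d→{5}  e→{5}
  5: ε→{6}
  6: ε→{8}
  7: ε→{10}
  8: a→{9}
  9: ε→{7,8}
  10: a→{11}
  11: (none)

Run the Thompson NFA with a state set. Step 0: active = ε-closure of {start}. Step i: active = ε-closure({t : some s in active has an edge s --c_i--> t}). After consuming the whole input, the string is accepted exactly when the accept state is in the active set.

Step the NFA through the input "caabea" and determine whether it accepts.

Answer: REJECT

Derivation:
initial (ε-close {0}): {0}
'c' @ 1: {}  — dead — no transitions
rest 'aabea' ignored (set empty)
end set {} — state 11 not in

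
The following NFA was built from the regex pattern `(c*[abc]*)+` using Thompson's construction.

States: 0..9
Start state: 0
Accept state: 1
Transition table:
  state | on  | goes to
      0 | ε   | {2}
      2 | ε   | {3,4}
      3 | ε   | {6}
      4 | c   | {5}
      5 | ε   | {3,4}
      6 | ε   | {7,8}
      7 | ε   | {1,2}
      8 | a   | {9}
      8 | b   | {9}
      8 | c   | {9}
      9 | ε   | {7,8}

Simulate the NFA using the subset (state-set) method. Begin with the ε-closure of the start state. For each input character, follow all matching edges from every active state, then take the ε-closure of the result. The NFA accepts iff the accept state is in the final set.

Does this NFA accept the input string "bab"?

Answer: ACCEPT

Trace:
start: ε-closure({0}) = {0,1,2,3,4,6,7,8}
'b' @ 1: {1,2,3,4,6,7,8,9}  [accepting]
'a' @ 2: {1,2,3,4,6,7,8,9}  [accepting]
'b' @ 3: {1,2,3,4,6,7,8,9}  [accepting]
final: {1,2,3,4,6,7,8,9}; accept 1 in set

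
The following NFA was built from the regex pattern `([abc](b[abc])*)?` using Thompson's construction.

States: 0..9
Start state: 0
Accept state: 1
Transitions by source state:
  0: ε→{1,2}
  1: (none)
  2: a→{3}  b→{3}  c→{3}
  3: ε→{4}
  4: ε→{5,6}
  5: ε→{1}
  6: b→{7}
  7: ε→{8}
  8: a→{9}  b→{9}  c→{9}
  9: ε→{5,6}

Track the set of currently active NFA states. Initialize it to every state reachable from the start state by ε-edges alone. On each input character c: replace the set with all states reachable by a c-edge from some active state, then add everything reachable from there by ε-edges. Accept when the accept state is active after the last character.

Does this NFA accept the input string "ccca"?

S₀ = ε-closure({0}) = {0,1,2}
'c' @ 1: {1,3,4,5,6}  ✓accept
'c' @ 2: {}  — state set empty
rest 'ca' ignored (set empty)
end set {} — state 1 not in

Answer: REJECT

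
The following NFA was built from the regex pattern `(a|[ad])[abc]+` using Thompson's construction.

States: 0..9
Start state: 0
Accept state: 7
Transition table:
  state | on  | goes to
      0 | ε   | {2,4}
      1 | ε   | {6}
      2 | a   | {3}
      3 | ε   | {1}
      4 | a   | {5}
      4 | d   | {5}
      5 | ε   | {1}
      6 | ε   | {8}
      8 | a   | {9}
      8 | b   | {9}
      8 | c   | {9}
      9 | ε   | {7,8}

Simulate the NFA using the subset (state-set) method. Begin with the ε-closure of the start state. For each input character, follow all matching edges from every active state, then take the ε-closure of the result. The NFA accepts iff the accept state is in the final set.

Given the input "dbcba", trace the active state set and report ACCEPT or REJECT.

start: ε-closure({0}) = {0,2,4}
'd' @ 1: {1,5,6,8}
'b' @ 2: {7,8,9}  [accepting]
'c' @ 3: {7,8,9}  [accepting]
'b' @ 4: {7,8,9}  [accepting]
'a' @ 5: {7,8,9}  [accepting]
after full input: {7,8,9}  (accept=7 in)

Answer: ACCEPT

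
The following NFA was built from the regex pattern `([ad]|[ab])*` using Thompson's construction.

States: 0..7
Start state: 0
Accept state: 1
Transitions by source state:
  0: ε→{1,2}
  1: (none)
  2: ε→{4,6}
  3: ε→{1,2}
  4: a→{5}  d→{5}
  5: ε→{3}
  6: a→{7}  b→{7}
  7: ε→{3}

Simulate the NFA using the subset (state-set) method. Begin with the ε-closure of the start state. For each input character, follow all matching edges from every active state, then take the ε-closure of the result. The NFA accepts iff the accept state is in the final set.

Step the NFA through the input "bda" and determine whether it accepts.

Answer: ACCEPT

Trace:
start: ε-closure({0}) = {0,1,2,4,6}
'b' @ 1: {1,2,3,4,6,7}  [accepting]
'd' @ 2: {1,2,3,4,5,6}  [accepting]
'a' @ 3: {1,2,3,4,5,6,7}  [accepting]
final: {1,2,3,4,5,6,7}; accept 1 in set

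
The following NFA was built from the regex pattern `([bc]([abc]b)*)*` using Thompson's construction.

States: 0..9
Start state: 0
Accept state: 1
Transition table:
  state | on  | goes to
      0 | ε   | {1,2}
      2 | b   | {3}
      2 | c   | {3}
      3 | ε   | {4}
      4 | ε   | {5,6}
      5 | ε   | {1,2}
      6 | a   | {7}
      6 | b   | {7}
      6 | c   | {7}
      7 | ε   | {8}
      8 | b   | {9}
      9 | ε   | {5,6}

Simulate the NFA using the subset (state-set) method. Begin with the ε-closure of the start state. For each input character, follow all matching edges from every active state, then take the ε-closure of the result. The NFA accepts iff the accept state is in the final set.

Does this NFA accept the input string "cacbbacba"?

S₀ = ε-closure({0}) = {0,1,2}
'c' @ 1: {1,2,3,4,5,6}  ✓accept
'a' @ 2: {7,8}
'c' @ 3: {}  — state set empty
rest 'bbacba' ignored (set empty)
final: {}; accept 1 not in set

Answer: REJECT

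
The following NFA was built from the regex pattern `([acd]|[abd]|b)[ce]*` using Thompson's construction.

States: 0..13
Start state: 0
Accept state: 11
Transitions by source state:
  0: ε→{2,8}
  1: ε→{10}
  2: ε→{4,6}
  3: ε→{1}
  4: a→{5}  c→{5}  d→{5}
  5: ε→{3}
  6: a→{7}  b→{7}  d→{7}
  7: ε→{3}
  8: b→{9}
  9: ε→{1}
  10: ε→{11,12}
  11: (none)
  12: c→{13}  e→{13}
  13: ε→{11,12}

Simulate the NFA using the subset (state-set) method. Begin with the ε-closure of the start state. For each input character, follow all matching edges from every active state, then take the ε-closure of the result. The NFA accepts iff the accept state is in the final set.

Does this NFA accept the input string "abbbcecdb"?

start: ε-closure({0}) = {0,2,4,6,8}
'a' @ 1: {1,3,5,7,10,11,12}  (accept∈set)
'b' @ 2: {}  — no active states
rest 'bbcecdb' ignored (set empty)
after full input: {}  (accept=11 not in)

Answer: REJECT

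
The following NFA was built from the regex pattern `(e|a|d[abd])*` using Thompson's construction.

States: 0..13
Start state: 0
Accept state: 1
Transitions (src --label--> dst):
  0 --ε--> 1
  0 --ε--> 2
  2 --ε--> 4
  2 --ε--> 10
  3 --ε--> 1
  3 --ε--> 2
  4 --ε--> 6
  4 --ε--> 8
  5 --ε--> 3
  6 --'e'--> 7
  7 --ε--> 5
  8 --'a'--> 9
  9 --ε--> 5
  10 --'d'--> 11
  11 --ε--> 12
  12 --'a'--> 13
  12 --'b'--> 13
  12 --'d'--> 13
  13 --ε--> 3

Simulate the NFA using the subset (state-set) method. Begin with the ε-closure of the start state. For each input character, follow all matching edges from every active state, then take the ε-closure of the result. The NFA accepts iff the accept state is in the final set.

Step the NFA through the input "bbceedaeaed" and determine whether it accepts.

initial (ε-close {0}): {0,1,2,4,6,8,10}
'b' @ 1: {}  — no active states
rest 'bceedaeaed' ignored (set empty)
final: {}; accept 1 not in set

Answer: REJECT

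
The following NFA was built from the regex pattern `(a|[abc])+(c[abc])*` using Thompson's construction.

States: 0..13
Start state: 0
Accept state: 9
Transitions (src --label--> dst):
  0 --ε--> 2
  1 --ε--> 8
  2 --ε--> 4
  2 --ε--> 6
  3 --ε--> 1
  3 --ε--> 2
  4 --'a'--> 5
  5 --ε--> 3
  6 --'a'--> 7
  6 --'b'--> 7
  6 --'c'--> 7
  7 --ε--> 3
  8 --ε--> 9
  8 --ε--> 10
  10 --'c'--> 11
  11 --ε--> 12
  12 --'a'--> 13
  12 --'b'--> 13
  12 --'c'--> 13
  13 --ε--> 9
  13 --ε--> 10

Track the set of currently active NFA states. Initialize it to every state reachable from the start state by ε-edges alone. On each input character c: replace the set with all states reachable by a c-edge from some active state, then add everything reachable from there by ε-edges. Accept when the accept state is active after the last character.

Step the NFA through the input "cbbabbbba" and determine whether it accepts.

start: ε-closure({0}) = {0,2,4,6}
'c' @ 1: {1,2,3,4,6,7,8,9,10}  ✓accept
'b' @ 2: {1,2,3,4,6,7,8,9,10}  ✓accept
'b' @ 3: {1,2,3,4,6,7,8,9,10}  ✓accept
'a' @ 4: {1,2,3,4,5,6,7,8,9,10}  ✓accept
'b' @ 5: {1,2,3,4,6,7,8,9,10}  ✓accept
'b' @ 6: {1,2,3,4,6,7,8,9,10}  ✓accept
'b' @ 7: {1,2,3,4,6,7,8,9,10}  ✓accept
'b' @ 8: {1,2,3,4,6,7,8,9,10}  ✓accept
'a' @ 9: {1,2,3,4,5,6,7,8,9,10}  ✓accept
end set {1,2,3,4,5,6,7,8,9,10} — state 9 in

Answer: ACCEPT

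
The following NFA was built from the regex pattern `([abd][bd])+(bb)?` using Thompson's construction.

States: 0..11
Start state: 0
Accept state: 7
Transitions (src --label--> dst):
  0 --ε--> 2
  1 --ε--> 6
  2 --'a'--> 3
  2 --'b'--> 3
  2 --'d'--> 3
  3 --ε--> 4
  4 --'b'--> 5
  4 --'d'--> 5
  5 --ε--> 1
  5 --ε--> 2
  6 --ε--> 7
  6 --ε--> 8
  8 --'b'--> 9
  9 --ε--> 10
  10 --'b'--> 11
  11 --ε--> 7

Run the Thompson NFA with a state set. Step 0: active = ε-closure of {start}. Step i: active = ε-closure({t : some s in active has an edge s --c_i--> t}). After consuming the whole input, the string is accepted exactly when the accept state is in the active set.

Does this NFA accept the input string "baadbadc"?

Answer: REJECT

Derivation:
S₀ = ε-closure({0}) = {0,2}
'b' @ 1: {3,4}
'a' @ 2: {}  — dead — no transitions
rest 'adbadc' ignored (set empty)
final: {}; accept 7 not in set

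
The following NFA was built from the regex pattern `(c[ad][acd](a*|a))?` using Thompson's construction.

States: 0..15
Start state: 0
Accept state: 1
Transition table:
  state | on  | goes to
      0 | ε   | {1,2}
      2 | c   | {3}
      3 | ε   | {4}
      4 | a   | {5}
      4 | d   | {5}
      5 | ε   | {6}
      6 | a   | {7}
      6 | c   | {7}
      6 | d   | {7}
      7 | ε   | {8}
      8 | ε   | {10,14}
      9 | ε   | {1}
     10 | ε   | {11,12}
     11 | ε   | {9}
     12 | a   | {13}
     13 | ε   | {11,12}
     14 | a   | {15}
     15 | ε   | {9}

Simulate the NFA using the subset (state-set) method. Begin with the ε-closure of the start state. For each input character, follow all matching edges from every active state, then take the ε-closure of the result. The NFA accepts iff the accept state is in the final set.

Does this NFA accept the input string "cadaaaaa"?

S₀ = ε-closure({0}) = {0,1,2}
'c' @ 1: {3,4}
'a' @ 2: {5,6}
'd' @ 3: {1,7,8,9,10,11,12,14}  [accepting]
'a' @ 4: {1,9,11,12,13,15}  [accepting]
'a' @ 5: {1,9,11,12,13}  [accepting]
'a' @ 6: {1,9,11,12,13}  [accepting]
'a' @ 7: {1,9,11,12,13}  [accepting]
'a' @ 8: {1,9,11,12,13}  [accepting]
final: {1,9,11,12,13}; accept 1 in set

Answer: ACCEPT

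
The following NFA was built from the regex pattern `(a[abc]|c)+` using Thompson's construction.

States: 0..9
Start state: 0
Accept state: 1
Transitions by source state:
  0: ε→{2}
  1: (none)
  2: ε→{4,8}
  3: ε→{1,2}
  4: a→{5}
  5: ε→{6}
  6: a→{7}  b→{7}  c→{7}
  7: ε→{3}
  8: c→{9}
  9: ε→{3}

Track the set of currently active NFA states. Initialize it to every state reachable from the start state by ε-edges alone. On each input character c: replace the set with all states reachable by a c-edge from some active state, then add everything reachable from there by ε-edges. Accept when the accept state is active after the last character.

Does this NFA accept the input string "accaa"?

Answer: ACCEPT

Trace:
S₀ = ε-closure({0}) = {0,2,4,8}
'a' @ 1: {5,6}
'c' @ 2: {1,2,3,4,7,8}  (accept∈set)
'c' @ 3: {1,2,3,4,8,9}  (accept∈set)
'a' @ 4: {5,6}
'a' @ 5: {1,2,3,4,7,8}  (accept∈set)
final: {1,2,3,4,7,8}; accept 1 in set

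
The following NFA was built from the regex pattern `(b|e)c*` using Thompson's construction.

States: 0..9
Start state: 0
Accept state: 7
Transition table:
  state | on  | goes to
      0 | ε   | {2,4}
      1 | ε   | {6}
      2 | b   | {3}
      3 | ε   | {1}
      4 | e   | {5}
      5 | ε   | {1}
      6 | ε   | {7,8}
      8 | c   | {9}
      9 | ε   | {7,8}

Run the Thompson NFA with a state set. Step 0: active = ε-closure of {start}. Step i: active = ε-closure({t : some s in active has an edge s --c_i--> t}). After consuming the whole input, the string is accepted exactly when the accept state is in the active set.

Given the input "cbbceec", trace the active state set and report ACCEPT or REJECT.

Answer: REJECT

Trace:
start: ε-closure({0}) = {0,2,4}
'c' @ 1: {}  — state set empty
rest 'bbceec' ignored (set empty)
end set {} — state 7 not in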